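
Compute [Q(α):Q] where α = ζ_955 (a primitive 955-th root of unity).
[Q(α):Q] = 760

The minimal polynomial of ζ_955 over Q is the 955-th cyclotomic polynomial Φ_955(x), which is irreducible over Q and has degree φ(955) = 760. Hence [Q(α):Q] = φ(955) = 760.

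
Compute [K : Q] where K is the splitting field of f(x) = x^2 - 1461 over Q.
[K : Q] = 2

f(x) = x^2 - 1461 factors as (x - √1461)(x + √1461). The splitting field is K = Q(√1461). Since 1461 is squarefree and > 1, it is not a perfect square, so x^2 - 1461 is irreducible over Q and [Q(√1461) : Q] = 2. Hence [K : Q] = 2.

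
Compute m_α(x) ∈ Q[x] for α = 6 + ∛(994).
m_α(x) = x^3 - 18x^2 + 108x - 1210

Set β = α - 6 = ∛(994), so β^3 = 994. Then (α - 6)^3 - 994 = 0, i.e. α is a root of g(x) = (x - 6)^3 - 994 = x^3 - 18x^2 + 108x - 1210. Since g(x) = h(x - 6) where h(x) = x^3 - 994, and h is irreducible over Q (because 994 is not a perfect cube, so h has no rational root, and a monic cubic with no rational root is irreducible), g is also irreducible (irreducibility is preserved under the substitution x → x - 6). Hence m_α(x) = x^3 - 18x^2 + 108x - 1210.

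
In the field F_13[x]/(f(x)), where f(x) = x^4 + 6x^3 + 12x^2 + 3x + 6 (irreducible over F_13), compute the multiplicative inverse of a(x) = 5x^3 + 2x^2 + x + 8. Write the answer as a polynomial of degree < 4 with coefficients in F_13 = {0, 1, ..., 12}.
a(x)^(-1) ≡ 5x^3 + 2x^2 + 11 (mod f(x))

Since f is irreducible over F_13, F_13[x]/(f) is a field and a(x) ≠ 0 has an inverse. Apply the extended Euclidean algorithm to f(x) and a(x) in F_13[x]: f(x) = (8x + 11)·a(x) + (8x^2 + 6x + 9);  a(x) = (12x + 1)·(8x^2 + 6x + 9) + (4x + 12);  (8x^2 + 6x + 9) = (2x + 2)·(4x + 12) + (11). The last nonzero remainder is the constant 11 = gcd(f, a) in F_13. Back-substituting through the division chain expresses 11 = s(x)·a(x) + t(x)·f(x) with s(x) ≡ 3x^3 + 9x^2 + 4 (mod f), so (3x^3 + 9x^2 + 4)·a(x) ≡ 11 (mod f). Multiplying by 11^(-1) ≡ 6 in F_13 gives a(x)^(-1) ≡ 6·(3x^3 + 9x^2 + 4) ≡ 5x^3 + 2x^2 + 11 (mod f). Check: (5x^3 + 2x^2 + x + 8)·(5x^3 + 2x^2 + 11) = 12x^6 + 7x^5 + 9x^4 + 6x^3 + 12x^2 + 11x + 10 ≡ 1 (mod x^4 + 6x^3 + 12x^2 + 3x + 6).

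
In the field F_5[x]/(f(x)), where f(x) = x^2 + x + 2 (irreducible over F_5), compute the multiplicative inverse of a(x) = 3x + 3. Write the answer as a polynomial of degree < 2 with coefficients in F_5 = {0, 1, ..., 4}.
a(x)^(-1) ≡ 4x (mod f(x))

Since f is irreducible over F_5, F_5[x]/(f) is a field and a(x) ≠ 0 has an inverse. Apply the extended Euclidean algorithm to f(x) and a(x) in F_5[x]: f(x) = (2x)·a(x) + (2). The last nonzero remainder is the constant 2 = gcd(f, a) in F_5. Back-substituting through the division chain expresses 2 = s(x)·a(x) + t(x)·f(x) with s(x) ≡ 3x (mod f), so (3x)·a(x) ≡ 2 (mod f). Multiplying by 2^(-1) ≡ 3 in F_5 gives a(x)^(-1) ≡ 3·(3x) ≡ 4x (mod f). Check: (3x + 3)·(4x) = 2x^2 + 2x ≡ 1 (mod x^2 + x + 2).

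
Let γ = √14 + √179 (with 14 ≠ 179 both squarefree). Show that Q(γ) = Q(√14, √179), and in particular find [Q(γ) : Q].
[Q(γ) : Q] = 4 (equivalently, Q(γ) = Q(√14, √179))

Obviously Q(γ) ⊆ Q(√14, √179), and [Q(√14, √179):Q] = 4 (since 14, 179 are distinct squarefree integers > 1 with 2506 not a perfect square). To show equality we compute the minimal polynomial of γ. From γ = √14 + √179: γ^2 = 14 + 2√(2506) + 179 = 193 + 2√(2506), so γ^2 - 193 = 2√(2506); squaring, (γ^2 - 193)^2 = 4·2506, i.e. γ^4 - 386γ^2 + 37249 - 10024 = 0, i.e. γ^4 - 386γ^2 + 27225 = 0. So γ is a root of x^4 - 386x^2 + 27225. This polynomial is irreducible over Q: it has no rational root (each ±√14 ± √179 is irrational), and any factorization into two quadratics over Q would force √(2506) ∈ Q (pairing opposite roots) or √14, √179 ∈ Q (other pairings), all impossible. Hence [Q(γ):Q] = 4 = [Q(√14, √179):Q], so Q(γ) = Q(√14, √179).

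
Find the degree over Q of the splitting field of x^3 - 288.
[K : Q] = 6

The roots of x^3 - 288 are ∛288, ω∛288, ω^2∛288 where ω = e^(2πi/3) is a primitive cube root of unity, so K = Q(∛288, ω). Now [Q(∛288):Q] = 3 (since 288 is not a perfect cube, x^3 - 288 is irreducible) and [Q(ω):Q] = 2. Both 2 and 3 divide [K:Q], and [K:Q] ≤ 3·2 = 6, so [K:Q] = 6. (Equivalently: Q(∛288) ⊂ R but ω ∉ R, so [K : Q(∛288)] = 2.)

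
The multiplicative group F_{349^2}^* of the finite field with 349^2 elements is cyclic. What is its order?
|F_{349^2}^*| = 121800

F_{349^2} has 349^2 = 121801 elements; its multiplicative group consists of all nonzero elements, so |F_{349^2}^*| = 121801 - 1 = 121800. (It is cyclic since any finite subgroup of the multiplicative group of a field is cyclic.)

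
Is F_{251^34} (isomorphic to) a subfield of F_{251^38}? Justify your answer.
No: F_{251^34} is not a subfield of F_{251^38}

F_{p^m} embeds in F_{p^n} iff m | n. Here 34 ∤ 38 (since 38 = 1·34 + 4 with remainder 4 ≠ 0), so F_{251^34} is not a subfield of F_{251^38}. Equivalently: if it were, the tower law would give 34 = [F_{251^34}:F_251] dividing [F_{251^38}:F_251] = 38, contradiction.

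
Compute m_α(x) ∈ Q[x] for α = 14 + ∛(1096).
m_α(x) = x^3 - 42x^2 + 588x - 3840

Set β = α - 14 = ∛(1096), so β^3 = 1096. Then (α - 14)^3 - 1096 = 0, i.e. α is a root of g(x) = (x - 14)^3 - 1096 = x^3 - 42x^2 + 588x - 3840. Since g(x) = h(x - 14) where h(x) = x^3 - 1096, and h is irreducible over Q (because 1096 is not a perfect cube, so h has no rational root, and a monic cubic with no rational root is irreducible), g is also irreducible (irreducibility is preserved under the substitution x → x - 14). Hence m_α(x) = x^3 - 42x^2 + 588x - 3840.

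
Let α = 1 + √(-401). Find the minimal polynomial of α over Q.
m_α(x) = x^2 - 2x + 402

From α - 1 = √(-401), squaring gives (α - 1)^2 = -401, i.e. α^2 - 2α + 1 = -401, so α^2 - 2α + 402 = 0. The discriminant of x^2 - 2x + 402 is (-2)^2 - 4·(402) = 4 - 1608 = -1604, and 4·(-401) is not a perfect square in Q since -401 is squarefree and ≠ 1. Hence x^2 - 2x + 402 is irreducible over Q and is the minimal polynomial of α.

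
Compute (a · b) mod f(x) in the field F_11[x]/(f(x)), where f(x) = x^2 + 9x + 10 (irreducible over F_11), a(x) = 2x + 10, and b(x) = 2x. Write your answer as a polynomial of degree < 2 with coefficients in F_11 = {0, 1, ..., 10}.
a · b ≡ 6x + 4 (mod f(x))

Multiply in F_11[x]: a(x)·b(x) = (2x + 10)·(2x) = 4x^2 + 9x. This has degree ≥ 2, so divide by f(x) over F_11: 4x^2 + 9x = (4)·(x^2 + 9x + 10) + (6x + 4). Hence a·b ≡ 6x + 4 (mod f). (F_11[x]/(f) is a field with 11^2 = 121 elements since f is irreducible of degree 2.)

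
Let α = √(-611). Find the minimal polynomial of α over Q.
m_α(x) = x^2 + 611

α satisfies α^2 + 611 = 0, so x^2 + 611 annihilates α. Since d = -611 is squarefree and ≠ 1, it is not a perfect square in Q, so x^2 + 611 has no rational root and is therefore irreducible over Q (a degree-2 polynomial over a field is irreducible iff it has no root). Hence m_α(x) = x^2 + 611.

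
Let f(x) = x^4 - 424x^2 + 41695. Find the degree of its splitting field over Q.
[K : Q] = 4

Solving the quadratic in x^2: x^2 = (424 ± √(424^2 - 4·41695))/2 = (424 ± √12996)/2 = (424 ± 114)/2, giving x^2 = 269 or x^2 = 155. So f(x) = (x^2 - 269)(x^2 - 155) and the roots of f are ±√269, ±√155. Hence the splitting field is K = Q(√269, √155). Since 269 and 155 are distinct squarefree integers > 1, their product 41695 is not a perfect square, so √155 ∉ Q(√269). By the tower law [K:Q] = [Q(√269,√155):Q(√269)] · [Q(√269):Q] = 2 · 2 = 4.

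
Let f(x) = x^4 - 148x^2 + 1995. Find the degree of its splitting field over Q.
[K : Q] = 4

Solving the quadratic in x^2: x^2 = (148 ± √(148^2 - 4·1995))/2 = (148 ± √13924)/2 = (148 ± 118)/2, giving x^2 = 133 or x^2 = 15. So f(x) = (x^2 - 133)(x^2 - 15) and the roots of f are ±√133, ±√15. Hence the splitting field is K = Q(√133, √15). Since 133 and 15 are distinct squarefree integers > 1, their product 1995 is not a perfect square, so √15 ∉ Q(√133). By the tower law [K:Q] = [Q(√133,√15):Q(√133)] · [Q(√133):Q] = 2 · 2 = 4.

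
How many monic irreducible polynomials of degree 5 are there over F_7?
There are 3360 monic irreducible polynomials of degree 5 over F_7

Each element of F_{7^5} that lies in no proper subfield is a root of exactly one monic irreducible of degree 5 over F_7, and each such polynomial has 5 distinct roots in F_{7^5}. By Möbius inversion the count is N_7(5) = (1/5) Σ_{d|5} μ(5/d) · 7^d = (1/5)(μ(5)·7^1 + μ(1)·7^5) = 16800/5 = 3360.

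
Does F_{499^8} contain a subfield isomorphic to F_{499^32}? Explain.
No: F_{499^32} is not a subfield of F_{499^8}

F_{p^m} embeds in F_{p^n} iff m | n. Here 32 ∤ 8 (since 8 = 0·32 + 8 with remainder 8 ≠ 0), so F_{499^32} is not a subfield of F_{499^8}. Equivalently: if it were, the tower law would give 32 = [F_{499^32}:F_499] dividing [F_{499^8}:F_499] = 8, contradiction.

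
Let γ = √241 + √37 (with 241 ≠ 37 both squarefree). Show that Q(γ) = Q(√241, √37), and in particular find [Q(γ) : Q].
[Q(γ) : Q] = 4 (equivalently, Q(γ) = Q(√241, √37))

Obviously Q(γ) ⊆ Q(√241, √37), and [Q(√241, √37):Q] = 4 (since 241, 37 are distinct squarefree integers > 1 with 8917 not a perfect square). To show equality we compute the minimal polynomial of γ. From γ = √241 + √37: γ^2 = 241 + 2√(8917) + 37 = 278 + 2√(8917), so γ^2 - 278 = 2√(8917); squaring, (γ^2 - 278)^2 = 4·8917, i.e. γ^4 - 556γ^2 + 77284 - 35668 = 0, i.e. γ^4 - 556γ^2 + 41616 = 0. So γ is a root of x^4 - 556x^2 + 41616. This polynomial is irreducible over Q: it has no rational root (each ±√241 ± √37 is irrational), and any factorization into two quadratics over Q would force √(8917) ∈ Q (pairing opposite roots) or √241, √37 ∈ Q (other pairings), all impossible. Hence [Q(γ):Q] = 4 = [Q(√241, √37):Q], so Q(γ) = Q(√241, √37).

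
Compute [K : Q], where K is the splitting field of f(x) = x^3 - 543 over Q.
[K : Q] = 6

The roots of x^3 - 543 are ∛543, ω∛543, ω^2∛543 where ω = e^(2πi/3) is a primitive cube root of unity, so K = Q(∛543, ω). Now [Q(∛543):Q] = 3 (since 543 is not a perfect cube, x^3 - 543 is irreducible) and [Q(ω):Q] = 2. Both 2 and 3 divide [K:Q], and [K:Q] ≤ 3·2 = 6, so [K:Q] = 6. (Equivalently: Q(∛543) ⊂ R but ω ∉ R, so [K : Q(∛543)] = 2.)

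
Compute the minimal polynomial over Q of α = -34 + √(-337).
m_α(x) = x^2 + 68x + 1493

From α + 34 = √(-337), squaring gives (α + 34)^2 = -337, i.e. α^2 + 68α + 1156 = -337, so α^2 + 68α + 1493 = 0. The discriminant of x^2 + 68x + 1493 is (68)^2 - 4·(1493) = 4624 - 5972 = -1348, and 4·(-337) is not a perfect square in Q since -337 is squarefree and ≠ 1. Hence x^2 + 68x + 1493 is irreducible over Q and is the minimal polynomial of α.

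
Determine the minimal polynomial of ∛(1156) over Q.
m_α(x) = x^3 - 1156

α satisfies α^3 = 1156, so x^3 - 1156 annihilates α. By the rational root test, a rational root p/q (in lowest terms) of x^3 - 1156 would satisfy p^3 = 1156 q^3, forcing q = 1 and p^3 = 1156; but 1156 is not a perfect cube, contradiction. A monic cubic over Q with no rational root is irreducible (any nontrivial factorization would include a linear factor). Hence x^3 - 1156 is the minimal polynomial of α, and in particular [Q(α):Q] = 3.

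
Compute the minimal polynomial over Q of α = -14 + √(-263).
m_α(x) = x^2 + 28x + 459

From α + 14 = √(-263), squaring gives (α + 14)^2 = -263, i.e. α^2 + 28α + 196 = -263, so α^2 + 28α + 459 = 0. The discriminant of x^2 + 28x + 459 is (28)^2 - 4·(459) = 784 - 1836 = -1052, and 4·(-263) is not a perfect square in Q since -263 is squarefree and ≠ 1. Hence x^2 + 28x + 459 is irreducible over Q and is the minimal polynomial of α.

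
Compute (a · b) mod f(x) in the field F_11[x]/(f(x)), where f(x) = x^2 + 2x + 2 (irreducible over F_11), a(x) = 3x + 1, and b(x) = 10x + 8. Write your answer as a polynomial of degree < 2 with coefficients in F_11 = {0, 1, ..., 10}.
a · b ≡ 7x + 3 (mod f(x))

Multiply in F_11[x]: a(x)·b(x) = (3x + 1)·(10x + 8) = 8x^2 + x + 8. This has degree ≥ 2, so divide by f(x) over F_11: 8x^2 + x + 8 = (8)·(x^2 + 2x + 2) + (7x + 3). Hence a·b ≡ 7x + 3 (mod f). (F_11[x]/(f) is a field with 11^2 = 121 elements since f is irreducible of degree 2.)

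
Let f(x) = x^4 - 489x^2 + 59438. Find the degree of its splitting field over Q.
[K : Q] = 4

Solving the quadratic in x^2: x^2 = (489 ± √(489^2 - 4·59438))/2 = (489 ± √1369)/2 = (489 ± 37)/2, giving x^2 = 263 or x^2 = 226. So f(x) = (x^2 - 263)(x^2 - 226) and the roots of f are ±√263, ±√226. Hence the splitting field is K = Q(√263, √226). Since 263 and 226 are distinct squarefree integers > 1, their product 59438 is not a perfect square, so √226 ∉ Q(√263). By the tower law [K:Q] = [Q(√263,√226):Q(√263)] · [Q(√263):Q] = 2 · 2 = 4.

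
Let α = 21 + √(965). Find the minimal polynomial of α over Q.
m_α(x) = x^2 - 42x - 524

From α - 21 = √(965), squaring gives (α - 21)^2 = 965, i.e. α^2 - 42α + 441 = 965, so α^2 - 42α - 524 = 0. The discriminant of x^2 - 42x - 524 is (-42)^2 - 4·(-524) = 1764 + 2096 = 3860, and 4·(965) is not a perfect square in Q since 965 is squarefree and ≠ 1. Hence x^2 - 42x - 524 is irreducible over Q and is the minimal polynomial of α.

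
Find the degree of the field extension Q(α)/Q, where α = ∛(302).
[Q(α):Q] = 3

The minimal polynomial of α is x^3 - 302, irreducible over Q since 302 is not a perfect cube (so x^3 - 302 has no rational root). Hence [Q(α):Q] = deg(m_α) = 3.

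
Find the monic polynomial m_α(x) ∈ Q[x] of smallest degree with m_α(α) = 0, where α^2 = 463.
m_α(x) = x^2 - 463

α satisfies α^2 - 463 = 0, so x^2 - 463 annihilates α. Since d = 463 is squarefree and ≠ 1, it is not a perfect square in Q, so x^2 - 463 has no rational root and is therefore irreducible over Q (a degree-2 polynomial over a field is irreducible iff it has no root). Hence m_α(x) = x^2 - 463.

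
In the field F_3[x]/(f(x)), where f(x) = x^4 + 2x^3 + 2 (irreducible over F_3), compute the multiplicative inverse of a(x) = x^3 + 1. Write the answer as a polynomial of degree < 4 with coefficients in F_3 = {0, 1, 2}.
a(x)^(-1) ≡ 2x^3 + x^2 + 1 (mod f(x))

Since f is irreducible over F_3, F_3[x]/(f) is a field and a(x) ≠ 0 has an inverse. Apply the extended Euclidean algorithm to f(x) and a(x) in F_3[x]: f(x) = (x + 2)·a(x) + (2x);  a(x) = (2x^2)·(2x) + (1). The last nonzero remainder is the constant 1 = gcd(f, a) in F_3. Back-substituting through the division chain expresses 1 = s(x)·a(x) + t(x)·f(x) with s(x) ≡ 2x^3 + x^2 + 1 (mod f), so a(x)^(-1) ≡ s(x) = 2x^3 + x^2 + 1 (mod f). Check: (x^3 + 1)·(2x^3 + x^2 + 1) = 2x^6 + x^5 + x^2 + 1 ≡ 1 (mod x^4 + 2x^3 + 2).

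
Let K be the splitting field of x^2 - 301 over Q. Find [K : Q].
[K : Q] = 2

f(x) = x^2 - 301 factors as (x - √301)(x + √301). The splitting field is K = Q(√301). Since 301 is squarefree and > 1, it is not a perfect square, so x^2 - 301 is irreducible over Q and [Q(√301) : Q] = 2. Hence [K : Q] = 2.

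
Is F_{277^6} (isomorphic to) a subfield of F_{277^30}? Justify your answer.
Yes: F_{277^6} is a subfield of F_{277^30}

F_{p^m} embeds in F_{p^n} iff m | n (since F_{p^n} is the splitting field of x^(p^n) - x, and F_{p^m} ⊂ F_{p^n} forces p^n to be a power of p^m, i.e. m | n; conversely if m | n then every root of x^(p^m) - x is a root of x^(p^n) - x). Here 6 | 30 (since 30 = 5·6), so F_{277^6} is a subfield of F_{277^30}, and [F_{277^30} : F_{277^6}] = 30/6 = 5.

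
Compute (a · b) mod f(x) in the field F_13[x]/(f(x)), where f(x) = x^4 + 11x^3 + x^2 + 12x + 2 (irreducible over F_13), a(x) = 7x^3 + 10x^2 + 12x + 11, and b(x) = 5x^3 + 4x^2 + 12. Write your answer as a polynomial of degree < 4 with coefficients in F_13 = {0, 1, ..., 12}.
a · b ≡ 3x^3 + 11x^2 + x + 8 (mod f(x))

Multiply in F_13[x]: a(x)·b(x) = (7x^3 + 10x^2 + 12x + 11)·(5x^3 + 4x^2 + 12) = 9x^6 + 9x^4 + 5x^3 + 8x^2 + x + 2. This has degree ≥ 4, so divide by f(x) over F_13: 9x^6 + 9x^4 + 5x^3 + 8x^2 + x + 2 = (9x^2 + 5x + 10)·(x^4 + 11x^3 + x^2 + 12x + 2) + (3x^3 + 11x^2 + x + 8). Hence a·b ≡ 3x^3 + 11x^2 + x + 8 (mod f). (F_13[x]/(f) is a field with 13^4 = 28561 elements since f is irreducible of degree 4.)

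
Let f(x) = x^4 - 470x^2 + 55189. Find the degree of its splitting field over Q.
[K : Q] = 4

Solving the quadratic in x^2: x^2 = (470 ± √(470^2 - 4·55189))/2 = (470 ± √144)/2 = (470 ± 12)/2, giving x^2 = 229 or x^2 = 241. So f(x) = (x^2 - 229)(x^2 - 241) and the roots of f are ±√229, ±√241. Hence the splitting field is K = Q(√229, √241). Since 229 and 241 are distinct squarefree integers > 1, their product 55189 is not a perfect square, so √241 ∉ Q(√229). By the tower law [K:Q] = [Q(√229,√241):Q(√229)] · [Q(√229):Q] = 2 · 2 = 4.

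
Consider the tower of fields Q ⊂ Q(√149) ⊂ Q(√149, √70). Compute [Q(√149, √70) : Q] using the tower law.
[Q(√149, √70) : Q] = 4

[Q(√149):Q] = 2 (min poly x^2 - 149, irreducible since 149 is squarefree > 1). For the top step, suppose √70 ∈ Q(√149), say √70 = c + d√149 with c, d ∈ Q. Squaring: 70 = c^2 + 149d^2 + 2cd√149. Since √149 ∉ Q this forces 2cd = 0. If d = 0 then √70 = c ∈ Q, contradicting 70 squarefree > 1. If c = 0 then 70 = 149d^2, so 149·70 = (149d)^2 is a perfect square in Q — but 149·70 = 10430 is not a perfect square (since 149 and 70 are distinct squarefree integers). Contradiction. Hence √70 ∉ Q(√149), so x^2 - 70 stays irreducible over Q(√149) and [Q(√149, √70) : Q(√149)] = 2. By the tower law, [Q(√149, √70) : Q] = 2 · 2 = 4.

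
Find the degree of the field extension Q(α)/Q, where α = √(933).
[Q(α):Q] = 2

[Q(α):Q] equals the degree of the minimal polynomial of α. Here α^2 = 933 and x^2 - 933 is irreducible (d = 933 is squarefree, ≠ 1, hence not a square), so deg(m_α) = 2. Thus [Q(α):Q] = 2.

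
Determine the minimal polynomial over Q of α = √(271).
m_α(x) = x^2 - 271

α satisfies α^2 - 271 = 0, so x^2 - 271 annihilates α. Since d = 271 is squarefree and ≠ 1, it is not a perfect square in Q, so x^2 - 271 has no rational root and is therefore irreducible over Q (a degree-2 polynomial over a field is irreducible iff it has no root). Hence m_α(x) = x^2 - 271.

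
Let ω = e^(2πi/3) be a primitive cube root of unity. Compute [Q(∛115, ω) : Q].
[Q(∛115, ω) : Q] = 6

[Q(∛115):Q] = 3 (min poly x^3 - 115, irreducible since 115 is not a perfect cube). [Q(ω):Q] = 2 (min poly x^2 + x + 1). Since Q(∛115) ⊂ R and ω ∉ R, we have ω ∉ Q(∛115), so x^2 + x + 1 remains irreducible over Q(∛115) and [Q(∛115, ω) : Q(∛115)] = 2. By the tower law, [Q(∛115, ω) : Q] = 3 · 2 = 6. (In fact Q(∛115, ω) is the splitting field of x^3 - 115 over Q.)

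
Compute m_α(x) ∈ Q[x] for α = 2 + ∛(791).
m_α(x) = x^3 - 6x^2 + 12x - 799

Set β = α - 2 = ∛(791), so β^3 = 791. Then (α - 2)^3 - 791 = 0, i.e. α is a root of g(x) = (x - 2)^3 - 791 = x^3 - 6x^2 + 12x - 799. Since g(x) = h(x - 2) where h(x) = x^3 - 791, and h is irreducible over Q (because 791 is not a perfect cube, so h has no rational root, and a monic cubic with no rational root is irreducible), g is also irreducible (irreducibility is preserved under the substitution x → x - 2). Hence m_α(x) = x^3 - 6x^2 + 12x - 799.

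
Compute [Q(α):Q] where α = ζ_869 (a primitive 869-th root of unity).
[Q(α):Q] = 780

The minimal polynomial of ζ_869 over Q is the 869-th cyclotomic polynomial Φ_869(x), which is irreducible over Q and has degree φ(869) = 780. Hence [Q(α):Q] = φ(869) = 780.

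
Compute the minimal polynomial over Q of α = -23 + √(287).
m_α(x) = x^2 + 46x + 242

From α + 23 = √(287), squaring gives (α + 23)^2 = 287, i.e. α^2 + 46α + 529 = 287, so α^2 + 46α + 242 = 0. The discriminant of x^2 + 46x + 242 is (46)^2 - 4·(242) = 2116 - 968 = 1148, and 4·(287) is not a perfect square in Q since 287 is squarefree and ≠ 1. Hence x^2 + 46x + 242 is irreducible over Q and is the minimal polynomial of α.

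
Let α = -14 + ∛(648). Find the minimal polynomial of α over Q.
m_α(x) = x^3 + 42x^2 + 588x + 2096

Set β = α + 14 = ∛(648), so β^3 = 648. Then (α + 14)^3 - 648 = 0, i.e. α is a root of g(x) = (x + 14)^3 - 648 = x^3 + 42x^2 + 588x + 2096. Since g(x) = h(x + 14) where h(x) = x^3 - 648, and h is irreducible over Q (because 648 is not a perfect cube, so h has no rational root, and a monic cubic with no rational root is irreducible), g is also irreducible (irreducibility is preserved under the substitution x → x + 14). Hence m_α(x) = x^3 + 42x^2 + 588x + 2096.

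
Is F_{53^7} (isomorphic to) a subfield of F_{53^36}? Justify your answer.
No: F_{53^7} is not a subfield of F_{53^36}

F_{p^m} embeds in F_{p^n} iff m | n. Here 7 ∤ 36 (since 36 = 5·7 + 1 with remainder 1 ≠ 0), so F_{53^7} is not a subfield of F_{53^36}. Equivalently: if it were, the tower law would give 7 = [F_{53^7}:F_53] dividing [F_{53^36}:F_53] = 36, contradiction.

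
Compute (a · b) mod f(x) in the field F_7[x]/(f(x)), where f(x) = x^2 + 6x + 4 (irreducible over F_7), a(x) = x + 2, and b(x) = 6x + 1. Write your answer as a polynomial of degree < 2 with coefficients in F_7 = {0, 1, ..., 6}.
a · b ≡ 5x + 6 (mod f(x))

Multiply in F_7[x]: a(x)·b(x) = (x + 2)·(6x + 1) = 6x^2 + 6x + 2. This has degree ≥ 2, so divide by f(x) over F_7: 6x^2 + 6x + 2 = (6)·(x^2 + 6x + 4) + (5x + 6). Hence a·b ≡ 5x + 6 (mod f). (F_7[x]/(f) is a field with 7^2 = 49 elements since f is irreducible of degree 2.)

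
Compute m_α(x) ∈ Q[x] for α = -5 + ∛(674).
m_α(x) = x^3 + 15x^2 + 75x - 549

Set β = α + 5 = ∛(674), so β^3 = 674. Then (α + 5)^3 - 674 = 0, i.e. α is a root of g(x) = (x + 5)^3 - 674 = x^3 + 15x^2 + 75x - 549. Since g(x) = h(x + 5) where h(x) = x^3 - 674, and h is irreducible over Q (because 674 is not a perfect cube, so h has no rational root, and a monic cubic with no rational root is irreducible), g is also irreducible (irreducibility is preserved under the substitution x → x + 5). Hence m_α(x) = x^3 + 15x^2 + 75x - 549.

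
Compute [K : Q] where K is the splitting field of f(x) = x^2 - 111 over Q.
[K : Q] = 2

f(x) = x^2 - 111 factors as (x - √111)(x + √111). The splitting field is K = Q(√111). Since 111 is squarefree and > 1, it is not a perfect square, so x^2 - 111 is irreducible over Q and [Q(√111) : Q] = 2. Hence [K : Q] = 2.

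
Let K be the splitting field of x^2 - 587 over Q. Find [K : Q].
[K : Q] = 2

f(x) = x^2 - 587 factors as (x - √587)(x + √587). The splitting field is K = Q(√587). Since 587 is squarefree and > 1, it is not a perfect square, so x^2 - 587 is irreducible over Q and [Q(√587) : Q] = 2. Hence [K : Q] = 2.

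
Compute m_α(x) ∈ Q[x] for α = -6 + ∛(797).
m_α(x) = x^3 + 18x^2 + 108x - 581

Set β = α + 6 = ∛(797), so β^3 = 797. Then (α + 6)^3 - 797 = 0, i.e. α is a root of g(x) = (x + 6)^3 - 797 = x^3 + 18x^2 + 108x - 581. Since g(x) = h(x + 6) where h(x) = x^3 - 797, and h is irreducible over Q (because 797 is not a perfect cube, so h has no rational root, and a monic cubic with no rational root is irreducible), g is also irreducible (irreducibility is preserved under the substitution x → x + 6). Hence m_α(x) = x^3 + 18x^2 + 108x - 581.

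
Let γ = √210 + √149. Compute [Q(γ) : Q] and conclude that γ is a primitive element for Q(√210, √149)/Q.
[Q(γ) : Q] = 4 (equivalently, Q(γ) = Q(√210, √149))

Obviously Q(γ) ⊆ Q(√210, √149), and [Q(√210, √149):Q] = 4 (since 210, 149 are distinct squarefree integers > 1 with 31290 not a perfect square). To show equality we compute the minimal polynomial of γ. From γ = √210 + √149: γ^2 = 210 + 2√(31290) + 149 = 359 + 2√(31290), so γ^2 - 359 = 2√(31290); squaring, (γ^2 - 359)^2 = 4·31290, i.e. γ^4 - 718γ^2 + 128881 - 125160 = 0, i.e. γ^4 - 718γ^2 + 3721 = 0. So γ is a root of x^4 - 718x^2 + 3721. This polynomial is irreducible over Q: it has no rational root (each ±√210 ± √149 is irrational), and any factorization into two quadratics over Q would force √(31290) ∈ Q (pairing opposite roots) or √210, √149 ∈ Q (other pairings), all impossible. Hence [Q(γ):Q] = 4 = [Q(√210, √149):Q], so Q(γ) = Q(√210, √149).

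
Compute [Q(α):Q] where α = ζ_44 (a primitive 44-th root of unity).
[Q(α):Q] = 20

The minimal polynomial of ζ_44 over Q is the 44-th cyclotomic polynomial Φ_44(x), which is irreducible over Q and has degree φ(44) = 20. Hence [Q(α):Q] = φ(44) = 20.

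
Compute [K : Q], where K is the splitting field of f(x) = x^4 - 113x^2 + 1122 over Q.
[K : Q] = 4

Solving the quadratic in x^2: x^2 = (113 ± √(113^2 - 4·1122))/2 = (113 ± √8281)/2 = (113 ± 91)/2, giving x^2 = 11 or x^2 = 102. So f(x) = (x^2 - 11)(x^2 - 102) and the roots of f are ±√11, ±√102. Hence the splitting field is K = Q(√11, √102). Since 11 and 102 are distinct squarefree integers > 1, their product 1122 is not a perfect square, so √102 ∉ Q(√11). By the tower law [K:Q] = [Q(√11,√102):Q(√11)] · [Q(√11):Q] = 2 · 2 = 4.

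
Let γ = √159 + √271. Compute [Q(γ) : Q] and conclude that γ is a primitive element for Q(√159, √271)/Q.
[Q(γ) : Q] = 4 (equivalently, Q(γ) = Q(√159, √271))

Obviously Q(γ) ⊆ Q(√159, √271), and [Q(√159, √271):Q] = 4 (since 159, 271 are distinct squarefree integers > 1 with 43089 not a perfect square). To show equality we compute the minimal polynomial of γ. From γ = √159 + √271: γ^2 = 159 + 2√(43089) + 271 = 430 + 2√(43089), so γ^2 - 430 = 2√(43089); squaring, (γ^2 - 430)^2 = 4·43089, i.e. γ^4 - 860γ^2 + 184900 - 172356 = 0, i.e. γ^4 - 860γ^2 + 12544 = 0. So γ is a root of x^4 - 860x^2 + 12544. This polynomial is irreducible over Q: it has no rational root (each ±√159 ± √271 is irrational), and any factorization into two quadratics over Q would force √(43089) ∈ Q (pairing opposite roots) or √159, √271 ∈ Q (other pairings), all impossible. Hence [Q(γ):Q] = 4 = [Q(√159, √271):Q], so Q(γ) = Q(√159, √271).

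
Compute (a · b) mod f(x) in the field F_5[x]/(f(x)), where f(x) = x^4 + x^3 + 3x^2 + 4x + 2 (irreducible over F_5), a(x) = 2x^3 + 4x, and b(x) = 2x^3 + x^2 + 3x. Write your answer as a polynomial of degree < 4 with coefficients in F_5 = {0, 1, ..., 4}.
a · b ≡ 3x + 2 (mod f(x))

Multiply in F_5[x]: a(x)·b(x) = (2x^3 + 4x)·(2x^3 + x^2 + 3x) = 4x^6 + 2x^5 + 4x^4 + 4x^3 + 2x^2. This has degree ≥ 4, so divide by f(x) over F_5: 4x^6 + 2x^5 + 4x^4 + 4x^3 + 2x^2 = (4x^2 + 3x + 4)·(x^4 + x^3 + 3x^2 + 4x + 2) + (3x + 2). Hence a·b ≡ 3x + 2 (mod f). (F_5[x]/(f) is a field with 5^4 = 625 elements since f is irreducible of degree 4.)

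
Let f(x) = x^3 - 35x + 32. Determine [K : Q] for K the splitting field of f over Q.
[K : Q] = 6

By the rational root test, any rational root of the monic integer polynomial f(x) = x^3 - 35x + 32 must be an integer dividing the constant term 32, i.e. one of ±{1, 2, 4, 8, 16, 32}. Evaluating: f(1) = -2, f(-1) = 66, f(2) = -30, f(-2) = 94, f(4) = -44, f(-4) = 108, f(8) = 264, f(-8) = -200, f(16) = 3568, f(-16) = -3504, f(32) = 31680, f(-32) = -31616; none is 0, so f has no rational root and is therefore irreducible over Q (a cubic with no linear factor over a field is irreducible). For an irreducible cubic, the Galois group is A_3 or S_3 according as the discriminant disc(f) = -4a^3 - 27b^2 = -4·(-35)^3 - 27·(32)^2 = 143852 is or is not a square in Q. Here disc(f) = 143852 is not a perfect square in Q, so the Galois group of f over Q is not contained in A_3 and must be all of S_3. The splitting field has degree |S_3| = 6 over Q, so [K : Q] = 6.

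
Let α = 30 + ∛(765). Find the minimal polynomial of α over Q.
m_α(x) = x^3 - 90x^2 + 2700x - 27765

Set β = α - 30 = ∛(765), so β^3 = 765. Then (α - 30)^3 - 765 = 0, i.e. α is a root of g(x) = (x - 30)^3 - 765 = x^3 - 90x^2 + 2700x - 27765. Since g(x) = h(x - 30) where h(x) = x^3 - 765, and h is irreducible over Q (because 765 is not a perfect cube, so h has no rational root, and a monic cubic with no rational root is irreducible), g is also irreducible (irreducibility is preserved under the substitution x → x - 30). Hence m_α(x) = x^3 - 90x^2 + 2700x - 27765.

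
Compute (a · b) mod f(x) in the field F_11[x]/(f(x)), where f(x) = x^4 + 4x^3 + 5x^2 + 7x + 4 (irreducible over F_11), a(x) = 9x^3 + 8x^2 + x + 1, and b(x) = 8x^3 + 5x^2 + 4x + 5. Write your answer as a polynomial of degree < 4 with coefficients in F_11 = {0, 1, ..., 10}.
a · b ≡ 8x^3 + 2x^2 + 10x + 5 (mod f(x))

Multiply in F_11[x]: a(x)·b(x) = (9x^3 + 8x^2 + x + 1)·(8x^3 + 5x^2 + 4x + 5) = 6x^6 + 10x^5 + 7x^4 + 2x^3 + 5x^2 + 9x + 5. This has degree ≥ 4, so divide by f(x) over F_11: 6x^6 + 10x^5 + 7x^4 + 2x^3 + 5x^2 + 9x + 5 = (6x^2 + 8x)·(x^4 + 4x^3 + 5x^2 + 7x + 4) + (8x^3 + 2x^2 + 10x + 5). Hence a·b ≡ 8x^3 + 2x^2 + 10x + 5 (mod f). (F_11[x]/(f) is a field with 11^4 = 14641 elements since f is irreducible of degree 4.)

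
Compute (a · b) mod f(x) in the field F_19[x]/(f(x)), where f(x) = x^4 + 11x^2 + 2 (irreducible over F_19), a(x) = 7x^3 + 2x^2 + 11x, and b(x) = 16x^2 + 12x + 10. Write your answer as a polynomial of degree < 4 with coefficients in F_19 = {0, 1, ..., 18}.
a · b ≡ 7x^3 + 16x^2 + 15 (mod f(x))

Multiply in F_19[x]: a(x)·b(x) = (7x^3 + 2x^2 + 11x)·(16x^2 + 12x + 10) = 17x^5 + 2x^4 + 4x^3 + 15x. This has degree ≥ 4, so divide by f(x) over F_19: 17x^5 + 2x^4 + 4x^3 + 15x = (17x + 2)·(x^4 + 11x^2 + 2) + (7x^3 + 16x^2 + 15). Hence a·b ≡ 7x^3 + 16x^2 + 15 (mod f). (F_19[x]/(f) is a field with 19^4 = 130321 elements since f is irreducible of degree 4.)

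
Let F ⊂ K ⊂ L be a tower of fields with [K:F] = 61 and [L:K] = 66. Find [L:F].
[L:F] = 4026

The tower law says that for any tower of field extensions F ⊂ K ⊂ L with finite degrees, [L:F] = [L:K] · [K:F]. Here this gives [L:F] = 66 · 61 = 4026.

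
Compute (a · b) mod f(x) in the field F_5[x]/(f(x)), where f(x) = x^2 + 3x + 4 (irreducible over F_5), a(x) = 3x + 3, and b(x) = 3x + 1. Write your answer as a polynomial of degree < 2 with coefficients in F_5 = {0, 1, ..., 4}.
a · b ≡ 2 (mod f(x))

Multiply in F_5[x]: a(x)·b(x) = (3x + 3)·(3x + 1) = 4x^2 + 2x + 3. This has degree ≥ 2, so divide by f(x) over F_5: 4x^2 + 2x + 3 = (4)·(x^2 + 3x + 4) + (2). Hence a·b ≡ 2 (mod f). (F_5[x]/(f) is a field with 5^2 = 25 elements since f is irreducible of degree 2.)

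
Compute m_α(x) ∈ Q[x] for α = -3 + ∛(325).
m_α(x) = x^3 + 9x^2 + 27x - 298

Set β = α + 3 = ∛(325), so β^3 = 325. Then (α + 3)^3 - 325 = 0, i.e. α is a root of g(x) = (x + 3)^3 - 325 = x^3 + 9x^2 + 27x - 298. Since g(x) = h(x + 3) where h(x) = x^3 - 325, and h is irreducible over Q (because 325 is not a perfect cube, so h has no rational root, and a monic cubic with no rational root is irreducible), g is also irreducible (irreducibility is preserved under the substitution x → x + 3). Hence m_α(x) = x^3 + 9x^2 + 27x - 298.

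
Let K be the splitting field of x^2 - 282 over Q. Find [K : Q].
[K : Q] = 2

f(x) = x^2 - 282 factors as (x - √282)(x + √282). The splitting field is K = Q(√282). Since 282 is squarefree and > 1, it is not a perfect square, so x^2 - 282 is irreducible over Q and [Q(√282) : Q] = 2. Hence [K : Q] = 2.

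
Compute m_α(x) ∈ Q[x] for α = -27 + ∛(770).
m_α(x) = x^3 + 81x^2 + 2187x + 18913

Set β = α + 27 = ∛(770), so β^3 = 770. Then (α + 27)^3 - 770 = 0, i.e. α is a root of g(x) = (x + 27)^3 - 770 = x^3 + 81x^2 + 2187x + 18913. Since g(x) = h(x + 27) where h(x) = x^3 - 770, and h is irreducible over Q (because 770 is not a perfect cube, so h has no rational root, and a monic cubic with no rational root is irreducible), g is also irreducible (irreducibility is preserved under the substitution x → x + 27). Hence m_α(x) = x^3 + 81x^2 + 2187x + 18913.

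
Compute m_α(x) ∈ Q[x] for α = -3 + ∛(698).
m_α(x) = x^3 + 9x^2 + 27x - 671

Set β = α + 3 = ∛(698), so β^3 = 698. Then (α + 3)^3 - 698 = 0, i.e. α is a root of g(x) = (x + 3)^3 - 698 = x^3 + 9x^2 + 27x - 671. Since g(x) = h(x + 3) where h(x) = x^3 - 698, and h is irreducible over Q (because 698 is not a perfect cube, so h has no rational root, and a monic cubic with no rational root is irreducible), g is also irreducible (irreducibility is preserved under the substitution x → x + 3). Hence m_α(x) = x^3 + 9x^2 + 27x - 671.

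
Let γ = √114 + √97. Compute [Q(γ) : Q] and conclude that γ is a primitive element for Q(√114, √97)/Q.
[Q(γ) : Q] = 4 (equivalently, Q(γ) = Q(√114, √97))

Obviously Q(γ) ⊆ Q(√114, √97), and [Q(√114, √97):Q] = 4 (since 114, 97 are distinct squarefree integers > 1 with 11058 not a perfect square). To show equality we compute the minimal polynomial of γ. From γ = √114 + √97: γ^2 = 114 + 2√(11058) + 97 = 211 + 2√(11058), so γ^2 - 211 = 2√(11058); squaring, (γ^2 - 211)^2 = 4·11058, i.e. γ^4 - 422γ^2 + 44521 - 44232 = 0, i.e. γ^4 - 422γ^2 + 289 = 0. So γ is a root of x^4 - 422x^2 + 289. This polynomial is irreducible over Q: it has no rational root (each ±√114 ± √97 is irrational), and any factorization into two quadratics over Q would force √(11058) ∈ Q (pairing opposite roots) or √114, √97 ∈ Q (other pairings), all impossible. Hence [Q(γ):Q] = 4 = [Q(√114, √97):Q], so Q(γ) = Q(√114, √97).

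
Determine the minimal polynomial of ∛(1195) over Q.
m_α(x) = x^3 - 1195

α satisfies α^3 = 1195, so x^3 - 1195 annihilates α. By the rational root test, a rational root p/q (in lowest terms) of x^3 - 1195 would satisfy p^3 = 1195 q^3, forcing q = 1 and p^3 = 1195; but 1195 is not a perfect cube, contradiction. A monic cubic over Q with no rational root is irreducible (any nontrivial factorization would include a linear factor). Hence x^3 - 1195 is the minimal polynomial of α, and in particular [Q(α):Q] = 3.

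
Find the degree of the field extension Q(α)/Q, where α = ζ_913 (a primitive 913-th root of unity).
[Q(α):Q] = 820

The minimal polynomial of ζ_913 over Q is the 913-th cyclotomic polynomial Φ_913(x), which is irreducible over Q and has degree φ(913) = 820. Hence [Q(α):Q] = φ(913) = 820.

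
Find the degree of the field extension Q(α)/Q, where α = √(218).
[Q(α):Q] = 2

[Q(α):Q] equals the degree of the minimal polynomial of α. Here α^2 = 218 and x^2 - 218 is irreducible (d = 218 is squarefree, ≠ 1, hence not a square), so deg(m_α) = 2. Thus [Q(α):Q] = 2.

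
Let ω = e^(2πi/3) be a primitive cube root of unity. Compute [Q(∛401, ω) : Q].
[Q(∛401, ω) : Q] = 6

[Q(∛401):Q] = 3 (min poly x^3 - 401, irreducible since 401 is not a perfect cube). [Q(ω):Q] = 2 (min poly x^2 + x + 1). Since Q(∛401) ⊂ R and ω ∉ R, we have ω ∉ Q(∛401), so x^2 + x + 1 remains irreducible over Q(∛401) and [Q(∛401, ω) : Q(∛401)] = 2. By the tower law, [Q(∛401, ω) : Q] = 3 · 2 = 6. (In fact Q(∛401, ω) is the splitting field of x^3 - 401 over Q.)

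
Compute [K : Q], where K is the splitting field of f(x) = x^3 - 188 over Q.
[K : Q] = 6

The roots of x^3 - 188 are ∛188, ω∛188, ω^2∛188 where ω = e^(2πi/3) is a primitive cube root of unity, so K = Q(∛188, ω). Now [Q(∛188):Q] = 3 (since 188 is not a perfect cube, x^3 - 188 is irreducible) and [Q(ω):Q] = 2. Both 2 and 3 divide [K:Q], and [K:Q] ≤ 3·2 = 6, so [K:Q] = 6. (Equivalently: Q(∛188) ⊂ R but ω ∉ R, so [K : Q(∛188)] = 2.)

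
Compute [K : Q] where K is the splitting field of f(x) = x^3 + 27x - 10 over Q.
[K : Q] = 6

By the rational root test, any rational root of the monic integer polynomial f(x) = x^3 + 27x - 10 must be an integer dividing the constant term -10, i.e. one of ±{1, 2, 5, 10}. Evaluating: f(1) = 18, f(-1) = -38, f(2) = 52, f(-2) = -72, f(5) = 250, f(-5) = -270, f(10) = 1260, f(-10) = -1280; none is 0, so f has no rational root and is therefore irreducible over Q (a cubic with no linear factor over a field is irreducible). For an irreducible cubic, the Galois group is A_3 or S_3 according as the discriminant disc(f) = -4a^3 - 27b^2 = -4·(27)^3 - 27·(-10)^2 = -81432 is or is not a square in Q. Here disc(f) = -81432 is not a perfect square in Q, so the Galois group of f over Q is not contained in A_3 and must be all of S_3. The splitting field has degree |S_3| = 6 over Q, so [K : Q] = 6.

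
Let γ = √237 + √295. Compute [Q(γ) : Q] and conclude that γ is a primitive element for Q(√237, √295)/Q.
[Q(γ) : Q] = 4 (equivalently, Q(γ) = Q(√237, √295))

Obviously Q(γ) ⊆ Q(√237, √295), and [Q(√237, √295):Q] = 4 (since 237, 295 are distinct squarefree integers > 1 with 69915 not a perfect square). To show equality we compute the minimal polynomial of γ. From γ = √237 + √295: γ^2 = 237 + 2√(69915) + 295 = 532 + 2√(69915), so γ^2 - 532 = 2√(69915); squaring, (γ^2 - 532)^2 = 4·69915, i.e. γ^4 - 1064γ^2 + 283024 - 279660 = 0, i.e. γ^4 - 1064γ^2 + 3364 = 0. So γ is a root of x^4 - 1064x^2 + 3364. This polynomial is irreducible over Q: it has no rational root (each ±√237 ± √295 is irrational), and any factorization into two quadratics over Q would force √(69915) ∈ Q (pairing opposite roots) or √237, √295 ∈ Q (other pairings), all impossible. Hence [Q(γ):Q] = 4 = [Q(√237, √295):Q], so Q(γ) = Q(√237, √295).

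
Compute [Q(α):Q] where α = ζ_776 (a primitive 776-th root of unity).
[Q(α):Q] = 384

The minimal polynomial of ζ_776 over Q is the 776-th cyclotomic polynomial Φ_776(x), which is irreducible over Q and has degree φ(776) = 384. Hence [Q(α):Q] = φ(776) = 384.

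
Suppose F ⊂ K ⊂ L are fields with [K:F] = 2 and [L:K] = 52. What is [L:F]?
[L:F] = 104

The tower law says that for any tower of field extensions F ⊂ K ⊂ L with finite degrees, [L:F] = [L:K] · [K:F]. Here this gives [L:F] = 52 · 2 = 104.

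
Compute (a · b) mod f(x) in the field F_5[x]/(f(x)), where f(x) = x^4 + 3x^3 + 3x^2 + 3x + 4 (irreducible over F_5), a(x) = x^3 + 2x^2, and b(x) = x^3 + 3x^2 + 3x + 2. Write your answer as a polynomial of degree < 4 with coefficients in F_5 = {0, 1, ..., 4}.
a · b ≡ 4x^3 + 4x^2 + 2x (mod f(x))

Multiply in F_5[x]: a(x)·b(x) = (x^3 + 2x^2)·(x^3 + 3x^2 + 3x + 2) = x^6 + 4x^4 + 3x^3 + 4x^2. This has degree ≥ 4, so divide by f(x) over F_5: x^6 + 4x^4 + 3x^3 + 4x^2 = (x^2 + 2x)·(x^4 + 3x^3 + 3x^2 + 3x + 4) + (4x^3 + 4x^2 + 2x). Hence a·b ≡ 4x^3 + 4x^2 + 2x (mod f). (F_5[x]/(f) is a field with 5^4 = 625 elements since f is irreducible of degree 4.)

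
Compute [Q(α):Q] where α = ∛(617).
[Q(α):Q] = 3

The minimal polynomial of α is x^3 - 617, irreducible over Q since 617 is not a perfect cube (so x^3 - 617 has no rational root). Hence [Q(α):Q] = deg(m_α) = 3.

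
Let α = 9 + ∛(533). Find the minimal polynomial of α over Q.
m_α(x) = x^3 - 27x^2 + 243x - 1262

Set β = α - 9 = ∛(533), so β^3 = 533. Then (α - 9)^3 - 533 = 0, i.e. α is a root of g(x) = (x - 9)^3 - 533 = x^3 - 27x^2 + 243x - 1262. Since g(x) = h(x - 9) where h(x) = x^3 - 533, and h is irreducible over Q (because 533 is not a perfect cube, so h has no rational root, and a monic cubic with no rational root is irreducible), g is also irreducible (irreducibility is preserved under the substitution x → x - 9). Hence m_α(x) = x^3 - 27x^2 + 243x - 1262.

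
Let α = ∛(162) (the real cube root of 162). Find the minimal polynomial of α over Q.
m_α(x) = x^3 - 162

α satisfies α^3 = 162, so x^3 - 162 annihilates α. By the rational root test, a rational root p/q (in lowest terms) of x^3 - 162 would satisfy p^3 = 162 q^3, forcing q = 1 and p^3 = 162; but 162 is not a perfect cube, contradiction. A monic cubic over Q with no rational root is irreducible (any nontrivial factorization would include a linear factor). Hence x^3 - 162 is the minimal polynomial of α, and in particular [Q(α):Q] = 3.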